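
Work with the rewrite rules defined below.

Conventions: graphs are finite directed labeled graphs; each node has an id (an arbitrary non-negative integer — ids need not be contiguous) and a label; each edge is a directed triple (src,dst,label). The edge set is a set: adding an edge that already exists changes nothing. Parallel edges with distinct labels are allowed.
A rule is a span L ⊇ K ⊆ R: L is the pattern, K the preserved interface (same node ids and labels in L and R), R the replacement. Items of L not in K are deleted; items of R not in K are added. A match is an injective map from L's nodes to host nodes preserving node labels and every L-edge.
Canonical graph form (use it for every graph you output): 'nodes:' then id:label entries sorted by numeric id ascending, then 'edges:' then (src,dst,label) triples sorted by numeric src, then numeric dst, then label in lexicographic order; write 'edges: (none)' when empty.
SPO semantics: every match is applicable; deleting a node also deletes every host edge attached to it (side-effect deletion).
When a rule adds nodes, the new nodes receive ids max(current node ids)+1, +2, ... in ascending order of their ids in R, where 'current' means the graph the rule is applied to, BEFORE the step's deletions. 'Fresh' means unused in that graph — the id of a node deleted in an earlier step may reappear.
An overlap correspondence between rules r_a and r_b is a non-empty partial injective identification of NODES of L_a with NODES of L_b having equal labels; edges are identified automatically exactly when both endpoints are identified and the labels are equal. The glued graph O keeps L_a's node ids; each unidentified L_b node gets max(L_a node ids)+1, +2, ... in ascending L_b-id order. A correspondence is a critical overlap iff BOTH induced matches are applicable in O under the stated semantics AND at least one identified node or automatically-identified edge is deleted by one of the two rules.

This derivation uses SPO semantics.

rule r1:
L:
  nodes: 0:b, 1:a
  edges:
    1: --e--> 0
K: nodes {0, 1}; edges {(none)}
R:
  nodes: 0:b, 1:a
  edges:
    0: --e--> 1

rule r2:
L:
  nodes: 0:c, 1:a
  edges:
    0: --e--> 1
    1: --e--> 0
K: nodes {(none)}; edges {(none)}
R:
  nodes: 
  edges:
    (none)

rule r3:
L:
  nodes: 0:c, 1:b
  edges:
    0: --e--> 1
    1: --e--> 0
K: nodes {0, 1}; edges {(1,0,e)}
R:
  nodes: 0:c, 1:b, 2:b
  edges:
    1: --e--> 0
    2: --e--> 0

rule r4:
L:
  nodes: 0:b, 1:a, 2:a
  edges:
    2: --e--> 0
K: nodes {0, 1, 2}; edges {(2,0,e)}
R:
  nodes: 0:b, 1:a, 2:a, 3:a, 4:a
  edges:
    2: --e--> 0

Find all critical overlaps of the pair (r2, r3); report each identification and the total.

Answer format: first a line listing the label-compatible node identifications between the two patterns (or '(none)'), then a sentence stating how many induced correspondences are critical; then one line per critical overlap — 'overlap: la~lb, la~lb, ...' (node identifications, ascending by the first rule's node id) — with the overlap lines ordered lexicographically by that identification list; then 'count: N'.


label-compatible node identifications between L(r2) and L(r3): 0~0
1 of the induced correspondences is a critical overlap of r2 and r3.
overlap: 0~0
count: 1


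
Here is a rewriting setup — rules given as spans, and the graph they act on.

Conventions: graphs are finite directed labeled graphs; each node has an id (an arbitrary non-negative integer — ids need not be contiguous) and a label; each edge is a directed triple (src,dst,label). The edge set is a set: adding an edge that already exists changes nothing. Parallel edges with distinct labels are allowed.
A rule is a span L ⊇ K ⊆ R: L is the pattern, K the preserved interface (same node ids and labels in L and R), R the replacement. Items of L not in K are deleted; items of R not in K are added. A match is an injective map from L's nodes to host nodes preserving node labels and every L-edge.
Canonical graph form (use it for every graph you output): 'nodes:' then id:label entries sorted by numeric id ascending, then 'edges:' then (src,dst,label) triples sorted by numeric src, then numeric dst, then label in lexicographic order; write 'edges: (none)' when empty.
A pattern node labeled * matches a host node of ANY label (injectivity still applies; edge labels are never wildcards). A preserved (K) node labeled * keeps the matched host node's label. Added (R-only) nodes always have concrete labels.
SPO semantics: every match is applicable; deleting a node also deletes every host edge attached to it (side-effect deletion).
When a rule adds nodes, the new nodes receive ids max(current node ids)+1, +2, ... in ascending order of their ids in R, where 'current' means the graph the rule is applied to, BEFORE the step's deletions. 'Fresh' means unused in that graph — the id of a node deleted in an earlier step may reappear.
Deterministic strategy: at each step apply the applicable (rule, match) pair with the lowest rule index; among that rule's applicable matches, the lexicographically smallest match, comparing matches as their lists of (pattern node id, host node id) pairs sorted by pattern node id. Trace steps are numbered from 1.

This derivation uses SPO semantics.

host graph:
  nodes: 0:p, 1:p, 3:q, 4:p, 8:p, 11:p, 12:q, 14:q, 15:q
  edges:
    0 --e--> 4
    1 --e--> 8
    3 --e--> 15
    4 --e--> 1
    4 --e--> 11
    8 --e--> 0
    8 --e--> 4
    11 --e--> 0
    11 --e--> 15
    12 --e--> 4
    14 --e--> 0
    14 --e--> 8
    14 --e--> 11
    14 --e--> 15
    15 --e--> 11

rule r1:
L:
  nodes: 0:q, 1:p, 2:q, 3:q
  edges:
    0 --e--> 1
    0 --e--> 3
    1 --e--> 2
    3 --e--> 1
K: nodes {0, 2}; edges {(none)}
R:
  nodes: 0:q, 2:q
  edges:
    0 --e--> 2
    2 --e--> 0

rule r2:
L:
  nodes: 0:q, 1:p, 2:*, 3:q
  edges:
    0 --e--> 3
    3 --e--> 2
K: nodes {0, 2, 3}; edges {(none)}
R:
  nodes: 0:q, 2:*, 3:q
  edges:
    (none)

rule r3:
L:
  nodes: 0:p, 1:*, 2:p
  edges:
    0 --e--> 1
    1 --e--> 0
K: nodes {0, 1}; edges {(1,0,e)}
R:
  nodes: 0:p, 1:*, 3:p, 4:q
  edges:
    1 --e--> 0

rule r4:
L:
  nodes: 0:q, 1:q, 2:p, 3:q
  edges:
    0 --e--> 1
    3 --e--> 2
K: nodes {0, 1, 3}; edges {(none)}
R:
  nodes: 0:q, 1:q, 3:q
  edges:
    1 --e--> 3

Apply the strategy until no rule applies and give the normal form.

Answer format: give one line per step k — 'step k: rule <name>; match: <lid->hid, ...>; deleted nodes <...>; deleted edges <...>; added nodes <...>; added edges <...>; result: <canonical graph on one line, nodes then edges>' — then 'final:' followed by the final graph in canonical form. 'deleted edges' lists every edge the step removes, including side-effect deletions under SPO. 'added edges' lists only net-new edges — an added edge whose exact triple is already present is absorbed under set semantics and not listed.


step 1: rule r2; match: 0->3, 1->0, 2->11, 3->15; deleted nodes 0; deleted edges (0,4,e); (3,15,e); (8,0,e); (11,0,e); (14,0,e); (15,11,e); added nodes (none); added edges (none); result: nodes: 1:p, 3:q, 4:p, 8:p, 11:p, 12:q, 14:q, 15:q edges: (1,8,e); (4,1,e); (4,11,e); (8,4,e); (11,15,e); (12,4,e); (14,8,e); (14,11,e); (14,15,e)
step 2: rule r4; match: 0->14, 1->15, 2->4, 3->12; deleted nodes 4; deleted edges (4,1,e); (4,11,e); (8,4,e); (12,4,e); (14,15,e); added nodes (none); added edges (15,12,e); result: nodes: 1:p, 3:q, 8:p, 11:p, 12:q, 14:q, 15:q edges: (1,8,e); (11,15,e); (14,8,e); (14,11,e); (15,12,e)
step 3: rule r4; match: 0->15, 1->12, 2->8, 3->14; deleted nodes 8; deleted edges (1,8,e); (14,8,e); (15,12,e); added nodes (none); added edges (12,14,e); result: nodes: 1:p, 3:q, 11:p, 12:q, 14:q, 15:q edges: (11,15,e); (12,14,e); (14,11,e)
step 4: rule r2; match: 0->12, 1->1, 2->11, 3->14; deleted nodes 1; deleted edges (12,14,e); (14,11,e); added nodes (none); added edges (none); result: nodes: 3:q, 11:p, 12:q, 14:q, 15:q edges: (11,15,e)
final:
nodes: 3:q, 11:p, 12:q, 14:q, 15:q
edges: (11,15,e)


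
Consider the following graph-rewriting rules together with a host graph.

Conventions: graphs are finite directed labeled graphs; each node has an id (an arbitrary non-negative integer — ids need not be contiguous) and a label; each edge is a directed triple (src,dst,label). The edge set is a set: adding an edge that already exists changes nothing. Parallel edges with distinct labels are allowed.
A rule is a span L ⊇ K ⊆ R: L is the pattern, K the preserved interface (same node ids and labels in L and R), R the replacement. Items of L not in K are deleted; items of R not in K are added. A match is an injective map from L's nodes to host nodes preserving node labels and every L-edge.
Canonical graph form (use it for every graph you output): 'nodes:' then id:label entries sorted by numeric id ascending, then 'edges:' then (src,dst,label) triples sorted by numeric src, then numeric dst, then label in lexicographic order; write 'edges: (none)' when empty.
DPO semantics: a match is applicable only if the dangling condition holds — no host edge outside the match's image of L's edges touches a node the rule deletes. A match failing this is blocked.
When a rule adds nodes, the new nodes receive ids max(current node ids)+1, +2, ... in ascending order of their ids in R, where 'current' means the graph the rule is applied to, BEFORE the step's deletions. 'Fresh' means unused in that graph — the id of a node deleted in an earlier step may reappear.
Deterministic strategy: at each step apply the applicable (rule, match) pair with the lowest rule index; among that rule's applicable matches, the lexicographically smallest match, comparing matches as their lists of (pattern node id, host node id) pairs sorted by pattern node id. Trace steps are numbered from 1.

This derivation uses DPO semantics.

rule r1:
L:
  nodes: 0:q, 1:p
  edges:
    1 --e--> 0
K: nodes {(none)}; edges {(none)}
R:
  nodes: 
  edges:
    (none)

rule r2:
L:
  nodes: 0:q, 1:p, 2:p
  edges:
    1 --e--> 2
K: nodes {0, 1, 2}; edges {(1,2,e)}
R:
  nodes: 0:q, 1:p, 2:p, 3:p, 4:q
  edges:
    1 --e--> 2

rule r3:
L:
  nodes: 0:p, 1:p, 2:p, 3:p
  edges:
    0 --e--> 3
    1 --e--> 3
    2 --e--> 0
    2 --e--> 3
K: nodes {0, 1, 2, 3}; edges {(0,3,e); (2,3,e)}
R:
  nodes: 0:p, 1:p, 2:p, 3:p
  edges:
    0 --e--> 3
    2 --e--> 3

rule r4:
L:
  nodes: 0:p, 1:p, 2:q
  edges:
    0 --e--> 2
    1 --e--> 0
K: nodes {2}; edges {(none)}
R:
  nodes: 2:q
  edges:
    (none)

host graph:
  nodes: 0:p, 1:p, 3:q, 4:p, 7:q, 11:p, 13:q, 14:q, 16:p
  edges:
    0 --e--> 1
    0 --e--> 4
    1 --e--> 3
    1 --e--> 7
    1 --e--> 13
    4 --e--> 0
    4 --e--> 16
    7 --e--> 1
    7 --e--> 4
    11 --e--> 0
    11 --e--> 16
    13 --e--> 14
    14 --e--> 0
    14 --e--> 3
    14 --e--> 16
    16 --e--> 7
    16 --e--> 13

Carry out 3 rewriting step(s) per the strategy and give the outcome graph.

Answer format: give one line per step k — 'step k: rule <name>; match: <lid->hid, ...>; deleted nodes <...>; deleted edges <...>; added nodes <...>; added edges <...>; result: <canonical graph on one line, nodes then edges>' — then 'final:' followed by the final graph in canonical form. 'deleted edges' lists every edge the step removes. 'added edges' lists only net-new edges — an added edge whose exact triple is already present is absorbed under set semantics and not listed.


step 1: rule r2; match: 0->3, 1->0, 2->1; deleted nodes (none); deleted edges (none); added nodes 17, 18; added edges (none); result: nodes: 0:p, 1:p, 3:q, 4:p, 7:q, 11:p, 13:q, 14:q, 16:p, 17:p, 18:q edges: (0,1,e); (0,4,e); (1,3,e); (1,7,e); (1,13,e); (4,0,e); (4,16,e); (7,1,e); (7,4,e); (11,0,e); (11,16,e); (13,14,e); (14,0,e); (14,3,e); (14,16,e); (16,7,e); (16,13,e)
step 2: rule r2; match: 0->3, 1->0, 2->1; deleted nodes (none); deleted edges (none); added nodes 19, 20; added edges (none); result: nodes: 0:p, 1:p, 3:q, 4:p, 7:q, 11:p, 13:q, 14:q, 16:p, 17:p, 18:q, 19:p, 20:q edges: (0,1,e); (0,4,e); (1,3,e); (1,7,e); (1,13,e); (4,0,e); (4,16,e); (7,1,e); (7,4,e); (11,0,e); (11,16,e); (13,14,e); (14,0,e); (14,3,e); (14,16,e); (16,7,e); (16,13,e)
step 3: rule r2; match: 0->3, 1->0, 2->1; deleted nodes (none); deleted edges (none); added nodes 21, 22; added edges (none); result: nodes: 0:p, 1:p, 3:q, 4:p, 7:q, 11:p, 13:q, 14:q, 16:p, 17:p, 18:q, 19:p, 20:q, 21:p, 22:q edges: (0,1,e); (0,4,e); (1,3,e); (1,7,e); (1,13,e); (4,0,e); (4,16,e); (7,1,e); (7,4,e); (11,0,e); (11,16,e); (13,14,e); (14,0,e); (14,3,e); (14,16,e); (16,7,e); (16,13,e)
final:
nodes: 0:p, 1:p, 3:q, 4:p, 7:q, 11:p, 13:q, 14:q, 16:p, 17:p, 18:q, 19:p, 20:q, 21:p, 22:q
edges: (0,1,e); (0,4,e); (1,3,e); (1,7,e); (1,13,e); (4,0,e); (4,16,e); (7,1,e); (7,4,e); (11,0,e); (11,16,e); (13,14,e); (14,0,e); (14,3,e); (14,16,e); (16,7,e); (16,13,e)


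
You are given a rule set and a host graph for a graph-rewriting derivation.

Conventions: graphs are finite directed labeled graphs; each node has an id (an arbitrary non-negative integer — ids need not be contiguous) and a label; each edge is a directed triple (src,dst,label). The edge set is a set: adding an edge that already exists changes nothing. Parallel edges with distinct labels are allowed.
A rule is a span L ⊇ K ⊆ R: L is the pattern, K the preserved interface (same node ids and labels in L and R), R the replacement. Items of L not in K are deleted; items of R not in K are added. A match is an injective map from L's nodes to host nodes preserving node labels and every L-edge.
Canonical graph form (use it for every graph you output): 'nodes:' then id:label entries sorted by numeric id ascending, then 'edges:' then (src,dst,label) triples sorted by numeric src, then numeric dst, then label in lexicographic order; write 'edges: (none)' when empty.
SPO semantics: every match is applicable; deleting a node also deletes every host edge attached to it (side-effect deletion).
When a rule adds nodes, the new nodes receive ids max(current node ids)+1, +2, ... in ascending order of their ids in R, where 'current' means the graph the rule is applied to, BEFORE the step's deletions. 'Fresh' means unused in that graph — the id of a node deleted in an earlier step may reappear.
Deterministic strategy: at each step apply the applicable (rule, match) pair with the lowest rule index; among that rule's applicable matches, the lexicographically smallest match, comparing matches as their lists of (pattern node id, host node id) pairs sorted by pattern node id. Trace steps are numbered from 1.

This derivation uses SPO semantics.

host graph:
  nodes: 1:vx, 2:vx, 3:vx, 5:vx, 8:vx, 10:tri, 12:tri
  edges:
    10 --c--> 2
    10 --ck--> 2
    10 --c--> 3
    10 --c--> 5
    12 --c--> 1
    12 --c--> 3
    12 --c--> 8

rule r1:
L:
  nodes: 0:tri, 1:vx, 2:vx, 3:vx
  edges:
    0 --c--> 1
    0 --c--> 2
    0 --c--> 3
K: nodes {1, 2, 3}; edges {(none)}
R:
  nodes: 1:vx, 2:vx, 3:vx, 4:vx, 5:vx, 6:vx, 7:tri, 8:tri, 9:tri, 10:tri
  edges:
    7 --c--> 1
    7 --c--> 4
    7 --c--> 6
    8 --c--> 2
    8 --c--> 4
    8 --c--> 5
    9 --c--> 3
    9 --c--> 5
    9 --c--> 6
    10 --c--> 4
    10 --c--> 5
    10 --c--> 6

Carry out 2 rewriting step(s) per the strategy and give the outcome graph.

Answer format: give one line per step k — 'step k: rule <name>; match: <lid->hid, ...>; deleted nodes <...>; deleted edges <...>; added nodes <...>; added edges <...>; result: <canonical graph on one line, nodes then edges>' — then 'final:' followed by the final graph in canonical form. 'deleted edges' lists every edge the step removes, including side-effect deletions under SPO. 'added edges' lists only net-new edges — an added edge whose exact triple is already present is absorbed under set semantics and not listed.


step 1: rule r1; match: 0->10, 1->2, 2->3, 3->5; deleted nodes 10; deleted edges (10,2,c); (10,2,ck); (10,3,c); (10,5,c); added nodes 13, 14, 15, 16, 17, 18, 19; added edges (16,2,c); (16,13,c); (16,15,c); (17,3,c); (17,13,c); (17,14,c); (18,5,c); (18,14,c); (18,15,c); (19,13,c); (19,14,c); (19,15,c); result: nodes: 1:vx, 2:vx, 3:vx, 5:vx, 8:vx, 12:tri, 13:vx, 14:vx, 15:vx, 16:tri, 17:tri, 18:tri, 19:tri edges: (12,1,c); (12,3,c); (12,8,c); (16,2,c); (16,13,c); (16,15,c); (17,3,c); (17,13,c); (17,14,c); (18,5,c); (18,14,c); (18,15,c); (19,13,c); (19,14,c); (19,15,c)
step 2: rule r1; match: 0->12, 1->1, 2->3, 3->8; deleted nodes 12; deleted edges (12,1,c); (12,3,c); (12,8,c); added nodes 20, 21, 22, 23, 24, 25, 26; added edges (23,1,c); (23,20,c); (23,22,c); (24,3,c); (24,20,c); (24,21,c); (25,8,c); (25,21,c); (25,22,c); (26,20,c); (26,21,c); (26,22,c); result: nodes: 1:vx, 2:vx, 3:vx, 5:vx, 8:vx, 13:vx, 14:vx, 15:vx, 16:tri, 17:tri, 18:tri, 19:tri, 20:vx, 21:vx, 22:vx, 23:tri, 24:tri, 25:tri, 26:tri edges: (16,2,c); (16,13,c); (16,15,c); (17,3,c); (17,13,c); (17,14,c); (18,5,c); (18,14,c); (18,15,c); (19,13,c); (19,14,c); (19,15,c); (23,1,c); (23,20,c); (23,22,c); (24,3,c); (24,20,c); (24,21,c); (25,8,c); (25,21,c); (25,22,c); (26,20,c); (26,21,c); (26,22,c)
final:
nodes: 1:vx, 2:vx, 3:vx, 5:vx, 8:vx, 13:vx, 14:vx, 15:vx, 16:tri, 17:tri, 18:tri, 19:tri, 20:vx, 21:vx, 22:vx, 23:tri, 24:tri, 25:tri, 26:tri
edges: (16,2,c); (16,13,c); (16,15,c); (17,3,c); (17,13,c); (17,14,c); (18,5,c); (18,14,c); (18,15,c); (19,13,c); (19,14,c); (19,15,c); (23,1,c); (23,20,c); (23,22,c); (24,3,c); (24,20,c); (24,21,c); (25,8,c); (25,21,c); (25,22,c); (26,20,c); (26,21,c); (26,22,c)


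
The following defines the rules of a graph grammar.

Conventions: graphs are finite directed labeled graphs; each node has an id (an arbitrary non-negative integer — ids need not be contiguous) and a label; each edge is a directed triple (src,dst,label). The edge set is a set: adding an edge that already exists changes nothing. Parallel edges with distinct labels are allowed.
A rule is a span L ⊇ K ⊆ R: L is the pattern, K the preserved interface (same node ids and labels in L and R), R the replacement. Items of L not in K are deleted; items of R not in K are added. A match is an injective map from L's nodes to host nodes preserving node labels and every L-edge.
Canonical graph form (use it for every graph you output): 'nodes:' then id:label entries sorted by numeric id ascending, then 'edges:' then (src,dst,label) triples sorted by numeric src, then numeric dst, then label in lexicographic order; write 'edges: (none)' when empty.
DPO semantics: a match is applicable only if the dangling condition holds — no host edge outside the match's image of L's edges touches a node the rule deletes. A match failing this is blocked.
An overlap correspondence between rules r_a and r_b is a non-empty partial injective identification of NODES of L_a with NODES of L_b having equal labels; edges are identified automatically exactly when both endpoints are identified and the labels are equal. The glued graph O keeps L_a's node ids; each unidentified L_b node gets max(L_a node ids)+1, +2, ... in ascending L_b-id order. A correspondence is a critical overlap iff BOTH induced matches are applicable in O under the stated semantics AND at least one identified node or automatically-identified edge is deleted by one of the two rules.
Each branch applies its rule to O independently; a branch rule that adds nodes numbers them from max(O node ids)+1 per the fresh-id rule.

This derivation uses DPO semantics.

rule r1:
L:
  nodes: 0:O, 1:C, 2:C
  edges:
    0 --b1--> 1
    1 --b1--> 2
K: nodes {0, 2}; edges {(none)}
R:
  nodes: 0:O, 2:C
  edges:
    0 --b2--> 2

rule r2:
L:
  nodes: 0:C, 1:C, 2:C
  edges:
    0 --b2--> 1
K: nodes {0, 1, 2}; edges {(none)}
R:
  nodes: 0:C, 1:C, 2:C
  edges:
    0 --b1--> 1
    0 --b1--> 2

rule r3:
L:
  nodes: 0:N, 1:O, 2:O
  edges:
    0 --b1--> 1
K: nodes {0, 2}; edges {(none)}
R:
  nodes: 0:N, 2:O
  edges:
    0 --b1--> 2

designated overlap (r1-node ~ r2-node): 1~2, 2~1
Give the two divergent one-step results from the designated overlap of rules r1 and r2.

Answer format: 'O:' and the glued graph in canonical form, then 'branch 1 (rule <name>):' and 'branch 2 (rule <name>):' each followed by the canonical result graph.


O:
nodes: 0:O, 1:C, 2:C, 3:C
edges: (0,1,b1); (1,2,b1); (3,2,b2)
branch 1 (rule r1):
nodes: 0:O, 2:C, 3:C
edges: (0,2,b2); (3,2,b2)
branch 2 (rule r2):
nodes: 0:O, 1:C, 2:C, 3:C
edges: (0,1,b1); (1,2,b1); (3,1,b1); (3,2,b1)


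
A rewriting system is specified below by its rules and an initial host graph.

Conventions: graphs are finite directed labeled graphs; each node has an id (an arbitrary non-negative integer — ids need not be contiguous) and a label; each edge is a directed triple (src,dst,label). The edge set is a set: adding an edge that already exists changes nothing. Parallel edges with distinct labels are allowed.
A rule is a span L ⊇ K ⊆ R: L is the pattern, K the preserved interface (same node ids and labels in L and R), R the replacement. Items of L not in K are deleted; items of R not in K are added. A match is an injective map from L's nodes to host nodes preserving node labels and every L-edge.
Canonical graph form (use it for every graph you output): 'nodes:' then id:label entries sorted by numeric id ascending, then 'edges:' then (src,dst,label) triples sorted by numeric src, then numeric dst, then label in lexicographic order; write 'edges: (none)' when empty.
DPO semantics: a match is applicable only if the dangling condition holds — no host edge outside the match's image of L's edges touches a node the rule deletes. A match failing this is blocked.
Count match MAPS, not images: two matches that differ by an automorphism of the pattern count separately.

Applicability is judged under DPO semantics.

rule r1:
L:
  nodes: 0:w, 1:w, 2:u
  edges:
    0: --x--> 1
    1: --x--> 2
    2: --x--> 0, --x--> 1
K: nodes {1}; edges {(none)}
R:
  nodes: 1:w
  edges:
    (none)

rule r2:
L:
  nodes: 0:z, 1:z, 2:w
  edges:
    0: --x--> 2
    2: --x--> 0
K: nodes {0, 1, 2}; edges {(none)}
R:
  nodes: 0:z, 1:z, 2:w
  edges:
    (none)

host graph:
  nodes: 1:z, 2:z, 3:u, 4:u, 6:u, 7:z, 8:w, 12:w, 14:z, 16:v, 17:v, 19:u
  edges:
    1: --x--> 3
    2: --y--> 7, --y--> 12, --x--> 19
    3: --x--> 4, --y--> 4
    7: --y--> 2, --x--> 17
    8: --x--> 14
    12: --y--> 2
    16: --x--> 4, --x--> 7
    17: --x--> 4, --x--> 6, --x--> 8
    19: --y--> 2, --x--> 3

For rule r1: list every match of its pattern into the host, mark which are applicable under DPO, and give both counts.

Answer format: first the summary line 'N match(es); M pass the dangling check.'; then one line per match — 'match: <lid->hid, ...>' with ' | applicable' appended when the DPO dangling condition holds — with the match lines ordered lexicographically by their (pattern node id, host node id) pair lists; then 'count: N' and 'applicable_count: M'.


0 match(es); 0 pass the dangling check.
count: 0
applicable_count: 0


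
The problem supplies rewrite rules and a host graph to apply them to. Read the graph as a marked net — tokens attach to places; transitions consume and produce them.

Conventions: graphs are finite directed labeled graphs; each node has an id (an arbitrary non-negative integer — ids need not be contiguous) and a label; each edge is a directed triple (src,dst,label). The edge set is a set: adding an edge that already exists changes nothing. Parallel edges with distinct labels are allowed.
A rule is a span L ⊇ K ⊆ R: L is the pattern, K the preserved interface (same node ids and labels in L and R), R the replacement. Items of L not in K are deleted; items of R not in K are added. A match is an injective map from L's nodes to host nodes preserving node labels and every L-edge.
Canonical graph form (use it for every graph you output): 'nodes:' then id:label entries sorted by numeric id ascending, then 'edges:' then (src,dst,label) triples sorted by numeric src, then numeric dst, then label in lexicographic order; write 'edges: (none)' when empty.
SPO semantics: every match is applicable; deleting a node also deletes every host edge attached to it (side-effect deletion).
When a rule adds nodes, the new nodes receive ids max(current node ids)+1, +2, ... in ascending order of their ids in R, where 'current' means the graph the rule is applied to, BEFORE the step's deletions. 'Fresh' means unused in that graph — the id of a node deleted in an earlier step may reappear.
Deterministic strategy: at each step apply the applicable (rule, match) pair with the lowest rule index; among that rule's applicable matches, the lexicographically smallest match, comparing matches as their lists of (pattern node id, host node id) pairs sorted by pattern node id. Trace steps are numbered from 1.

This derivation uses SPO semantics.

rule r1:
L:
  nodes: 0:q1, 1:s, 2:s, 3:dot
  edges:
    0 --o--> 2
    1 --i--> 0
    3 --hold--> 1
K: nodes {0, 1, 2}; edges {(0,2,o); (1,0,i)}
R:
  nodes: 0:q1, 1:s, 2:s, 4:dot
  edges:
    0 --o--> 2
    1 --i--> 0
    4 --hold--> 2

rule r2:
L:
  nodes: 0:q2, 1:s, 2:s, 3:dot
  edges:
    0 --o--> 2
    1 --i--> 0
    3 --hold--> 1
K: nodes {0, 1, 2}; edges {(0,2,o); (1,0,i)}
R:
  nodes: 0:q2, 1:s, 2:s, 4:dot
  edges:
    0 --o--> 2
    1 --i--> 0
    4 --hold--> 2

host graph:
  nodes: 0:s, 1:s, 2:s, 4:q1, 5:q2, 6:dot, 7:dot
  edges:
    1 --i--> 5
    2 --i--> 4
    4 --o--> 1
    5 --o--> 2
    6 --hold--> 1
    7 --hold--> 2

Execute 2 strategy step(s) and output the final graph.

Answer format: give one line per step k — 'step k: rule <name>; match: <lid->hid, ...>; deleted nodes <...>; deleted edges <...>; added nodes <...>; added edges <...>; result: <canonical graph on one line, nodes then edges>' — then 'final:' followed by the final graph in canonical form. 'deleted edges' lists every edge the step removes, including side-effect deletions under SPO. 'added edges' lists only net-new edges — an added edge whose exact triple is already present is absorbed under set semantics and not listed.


step 1: rule r1; match: 0->4, 1->2, 2->1, 3->7; deleted nodes 7; deleted edges (7,2,hold); added nodes 8; added edges (8,1,hold); result: nodes: 0:s, 1:s, 2:s, 4:q1, 5:q2, 6:dot, 8:dot edges: (1,5,i); (2,4,i); (4,1,o); (5,2,o); (6,1,hold); (8,1,hold)
step 2: rule r2; match: 0->5, 1->1, 2->2, 3->6; deleted nodes 6; deleted edges (6,1,hold); added nodes 9; added edges (9,2,hold); result: nodes: 0:s, 1:s, 2:s, 4:q1, 5:q2, 8:dot, 9:dot edges: (1,5,i); (2,4,i); (4,1,o); (5,2,o); (8,1,hold); (9,2,hold)
final:
nodes: 0:s, 1:s, 2:s, 4:q1, 5:q2, 8:dot, 9:dot
edges: (1,5,i); (2,4,i); (4,1,o); (5,2,o); (8,1,hold); (9,2,hold)


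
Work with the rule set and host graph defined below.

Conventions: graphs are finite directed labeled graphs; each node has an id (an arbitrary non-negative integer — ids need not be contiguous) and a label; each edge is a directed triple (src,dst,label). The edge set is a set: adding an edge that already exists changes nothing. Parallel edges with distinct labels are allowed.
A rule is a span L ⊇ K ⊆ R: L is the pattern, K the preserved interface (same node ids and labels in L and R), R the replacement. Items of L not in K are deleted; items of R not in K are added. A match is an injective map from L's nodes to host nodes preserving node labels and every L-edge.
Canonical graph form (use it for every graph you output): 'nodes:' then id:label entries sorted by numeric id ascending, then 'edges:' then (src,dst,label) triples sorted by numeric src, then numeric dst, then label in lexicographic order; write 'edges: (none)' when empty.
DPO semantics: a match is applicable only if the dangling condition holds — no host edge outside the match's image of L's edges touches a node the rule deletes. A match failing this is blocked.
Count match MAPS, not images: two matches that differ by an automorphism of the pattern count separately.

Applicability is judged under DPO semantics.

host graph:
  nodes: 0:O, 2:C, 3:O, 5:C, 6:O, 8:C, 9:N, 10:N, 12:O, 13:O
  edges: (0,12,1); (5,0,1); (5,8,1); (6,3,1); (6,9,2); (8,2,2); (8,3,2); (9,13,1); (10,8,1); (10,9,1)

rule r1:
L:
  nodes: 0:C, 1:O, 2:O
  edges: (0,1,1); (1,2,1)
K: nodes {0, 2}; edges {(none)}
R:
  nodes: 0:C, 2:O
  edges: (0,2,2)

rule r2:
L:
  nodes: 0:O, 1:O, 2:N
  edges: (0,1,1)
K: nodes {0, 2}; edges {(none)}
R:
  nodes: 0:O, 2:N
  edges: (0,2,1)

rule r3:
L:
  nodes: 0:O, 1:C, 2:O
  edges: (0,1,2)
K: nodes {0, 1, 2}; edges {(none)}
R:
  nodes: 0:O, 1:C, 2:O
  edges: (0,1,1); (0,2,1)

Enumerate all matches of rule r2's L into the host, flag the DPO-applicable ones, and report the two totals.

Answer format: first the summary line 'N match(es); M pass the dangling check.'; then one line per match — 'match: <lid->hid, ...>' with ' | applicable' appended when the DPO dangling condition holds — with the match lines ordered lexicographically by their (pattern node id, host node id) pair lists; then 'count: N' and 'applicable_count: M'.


4 match(es); 2 pass the dangling check.
match: 0->0, 1->12, 2->9 | applicable
match: 0->0, 1->12, 2->10 | applicable
match: 0->6, 1->3, 2->9
match: 0->6, 1->3, 2->10
count: 4
applicable_count: 2


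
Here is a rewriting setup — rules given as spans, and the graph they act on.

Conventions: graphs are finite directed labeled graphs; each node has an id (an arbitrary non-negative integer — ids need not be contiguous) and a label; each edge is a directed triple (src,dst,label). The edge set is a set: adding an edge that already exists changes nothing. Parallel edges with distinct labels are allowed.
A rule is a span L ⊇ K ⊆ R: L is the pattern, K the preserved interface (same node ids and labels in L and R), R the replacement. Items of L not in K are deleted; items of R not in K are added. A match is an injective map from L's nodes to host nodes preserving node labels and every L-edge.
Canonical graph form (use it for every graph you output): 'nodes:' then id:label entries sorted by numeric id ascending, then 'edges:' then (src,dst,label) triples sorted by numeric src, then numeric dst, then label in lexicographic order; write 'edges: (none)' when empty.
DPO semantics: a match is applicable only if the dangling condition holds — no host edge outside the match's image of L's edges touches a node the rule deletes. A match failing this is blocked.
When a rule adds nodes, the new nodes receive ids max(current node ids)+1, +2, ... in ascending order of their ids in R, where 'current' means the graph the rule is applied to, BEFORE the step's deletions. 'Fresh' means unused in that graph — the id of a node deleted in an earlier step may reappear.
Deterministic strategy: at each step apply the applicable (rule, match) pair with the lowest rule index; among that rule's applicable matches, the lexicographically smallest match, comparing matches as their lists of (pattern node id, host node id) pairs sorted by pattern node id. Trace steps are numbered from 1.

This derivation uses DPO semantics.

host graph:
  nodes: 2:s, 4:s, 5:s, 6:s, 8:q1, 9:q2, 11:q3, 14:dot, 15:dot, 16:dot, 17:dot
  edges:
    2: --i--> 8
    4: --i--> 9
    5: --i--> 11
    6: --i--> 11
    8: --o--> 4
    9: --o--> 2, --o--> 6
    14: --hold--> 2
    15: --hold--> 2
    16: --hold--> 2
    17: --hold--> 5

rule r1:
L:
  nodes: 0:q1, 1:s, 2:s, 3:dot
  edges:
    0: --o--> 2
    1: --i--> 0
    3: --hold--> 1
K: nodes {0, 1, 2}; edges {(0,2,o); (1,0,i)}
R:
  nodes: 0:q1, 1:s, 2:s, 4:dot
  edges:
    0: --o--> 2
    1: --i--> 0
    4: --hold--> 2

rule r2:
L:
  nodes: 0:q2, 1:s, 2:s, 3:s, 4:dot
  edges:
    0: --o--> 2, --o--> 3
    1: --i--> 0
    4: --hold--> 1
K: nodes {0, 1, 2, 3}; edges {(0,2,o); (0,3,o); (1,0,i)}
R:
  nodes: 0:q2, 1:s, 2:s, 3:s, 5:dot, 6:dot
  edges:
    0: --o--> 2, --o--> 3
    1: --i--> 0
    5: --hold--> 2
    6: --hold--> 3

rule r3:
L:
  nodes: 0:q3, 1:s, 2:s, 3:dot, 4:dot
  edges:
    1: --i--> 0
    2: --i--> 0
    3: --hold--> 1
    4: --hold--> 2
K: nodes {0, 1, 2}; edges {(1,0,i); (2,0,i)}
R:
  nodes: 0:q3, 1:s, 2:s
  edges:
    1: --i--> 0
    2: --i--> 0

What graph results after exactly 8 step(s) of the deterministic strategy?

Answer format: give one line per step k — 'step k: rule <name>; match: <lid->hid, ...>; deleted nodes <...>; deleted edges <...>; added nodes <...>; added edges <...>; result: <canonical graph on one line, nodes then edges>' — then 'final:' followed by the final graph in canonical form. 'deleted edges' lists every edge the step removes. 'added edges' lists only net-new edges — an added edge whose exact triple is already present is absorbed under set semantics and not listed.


step 1: rule r1; match: 0->8, 1->2, 2->4, 3->14; deleted nodes 14; deleted edges (14,2,hold); added nodes 18; added edges (18,4,hold); result: nodes: 2:s, 4:s, 5:s, 6:s, 8:q1, 9:q2, 11:q3, 15:dot, 16:dot, 17:dot, 18:dot edges: (2,8,i); (4,9,i); (5,11,i); (6,11,i); (8,4,o); (9,2,o); (9,6,o); (15,2,hold); (16,2,hold); (17,5,hold); (18,4,hold)
step 2: rule r1; match: 0->8, 1->2, 2->4, 3->15; deleted nodes 15; deleted edges (15,2,hold); added nodes 19; added edges (19,4,hold); result: nodes: 2:s, 4:s, 5:s, 6:s, 8:q1, 9:q2, 11:q3, 16:dot, 17:dot, 18:dot, 19:dot edges: (2,8,i); (4,9,i); (5,11,i); (6,11,i); (8,4,o); (9,2,o); (9,6,o); (16,2,hold); (17,5,hold); (18,4,hold); (19,4,hold)
step 3: rule r1; match: 0->8, 1->2, 2->4, 3->16; deleted nodes 16; deleted edges (16,2,hold); added nodes 20; added edges (20,4,hold); result: nodes: 2:s, 4:s, 5:s, 6:s, 8:q1, 9:q2, 11:q3, 17:dot, 18:dot, 19:dot, 20:dot edges: (2,8,i); (4,9,i); (5,11,i); (6,11,i); (8,4,o); (9,2,o); (9,6,o); (17,5,hold); (18,4,hold); (19,4,hold); (20,4,hold)
step 4: rule r2; match: 0->9, 1->4, 2->2, 3->6, 4->18; deleted nodes 18; deleted edges (18,4,hold); added nodes 21, 22; added edges (21,2,hold); (22,6,hold); result: nodes: 2:s, 4:s, 5:s, 6:s, 8:q1, 9:q2, 11:q3, 17:dot, 19:dot, 20:dot, 21:dot, 22:dot edges: (2,8,i); (4,9,i); (5,11,i); (6,11,i); (8,4,o); (9,2,o); (9,6,o); (17,5,hold); (19,4,hold); (20,4,hold); (21,2,hold); (22,6,hold)
step 5: rule r1; match: 0->8, 1->2, 2->4, 3->21; deleted nodes 21; deleted edges (21,2,hold); added nodes 23; added edges (23,4,hold); result: nodes: 2:s, 4:s, 5:s, 6:s, 8:q1, 9:q2, 11:q3, 17:dot, 19:dot, 20:dot, 22:dot, 23:dot edges: (2,8,i); (4,9,i); (5,11,i); (6,11,i); (8,4,o); (9,2,o); (9,6,o); (17,5,hold); (19,4,hold); (20,4,hold); (22,6,hold); (23,4,hold)
step 6: rule r2; match: 0->9, 1->4, 2->2, 3->6, 4->19; deleted nodes 19; deleted edges (19,4,hold); added nodes 24, 25; added edges (24,2,hold); (25,6,hold); result: nodes: 2:s, 4:s, 5:s, 6:s, 8:q1, 9:q2, 11:q3, 17:dot, 20:dot, 22:dot, 23:dot, 24:dot, 25:dot edges: (2,8,i); (4,9,i); (5,11,i); (6,11,i); (8,4,o); (9,2,o); (9,6,o); (17,5,hold); (20,4,hold); (22,6,hold); (23,4,hold); (24,2,hold); (25,6,hold)
step 7: rule r1; match: 0->8, 1->2, 2->4, 3->24; deleted nodes 24; deleted edges (24,2,hold); added nodes 26; added edges (26,4,hold); result: nodes: 2:s, 4:s, 5:s, 6:s, 8:q1, 9:q2, 11:q3, 17:dot, 20:dot, 22:dot, 23:dot, 25:dot, 26:dot edges: (2,8,i); (4,9,i); (5,11,i); (6,11,i); (8,4,o); (9,2,o); (9,6,o); (17,5,hold); (20,4,hold); (22,6,hold); (23,4,hold); (25,6,hold); (26,4,hold)
step 8: rule r2; match: 0->9, 1->4, 2->2, 3->6, 4->20; deleted nodes 20; deleted edges (20,4,hold); added nodes 27, 28; added edges (27,2,hold); (28,6,hold); result: nodes: 2:s, 4:s, 5:s, 6:s, 8:q1, 9:q2, 11:q3, 17:dot, 22:dot, 23:dot, 25:dot, 26:dot, 27:dot, 28:dot edges: (2,8,i); (4,9,i); (5,11,i); (6,11,i); (8,4,o); (9,2,o); (9,6,o); (17,5,hold); (22,6,hold); (23,4,hold); (25,6,hold); (26,4,hold); (27,2,hold); (28,6,hold)
final:
nodes: 2:s, 4:s, 5:s, 6:s, 8:q1, 9:q2, 11:q3, 17:dot, 22:dot, 23:dot, 25:dot, 26:dot, 27:dot, 28:dot
edges: (2,8,i); (4,9,i); (5,11,i); (6,11,i); (8,4,o); (9,2,o); (9,6,o); (17,5,hold); (22,6,hold); (23,4,hold); (25,6,hold); (26,4,hold); (27,2,hold); (28,6,hold)


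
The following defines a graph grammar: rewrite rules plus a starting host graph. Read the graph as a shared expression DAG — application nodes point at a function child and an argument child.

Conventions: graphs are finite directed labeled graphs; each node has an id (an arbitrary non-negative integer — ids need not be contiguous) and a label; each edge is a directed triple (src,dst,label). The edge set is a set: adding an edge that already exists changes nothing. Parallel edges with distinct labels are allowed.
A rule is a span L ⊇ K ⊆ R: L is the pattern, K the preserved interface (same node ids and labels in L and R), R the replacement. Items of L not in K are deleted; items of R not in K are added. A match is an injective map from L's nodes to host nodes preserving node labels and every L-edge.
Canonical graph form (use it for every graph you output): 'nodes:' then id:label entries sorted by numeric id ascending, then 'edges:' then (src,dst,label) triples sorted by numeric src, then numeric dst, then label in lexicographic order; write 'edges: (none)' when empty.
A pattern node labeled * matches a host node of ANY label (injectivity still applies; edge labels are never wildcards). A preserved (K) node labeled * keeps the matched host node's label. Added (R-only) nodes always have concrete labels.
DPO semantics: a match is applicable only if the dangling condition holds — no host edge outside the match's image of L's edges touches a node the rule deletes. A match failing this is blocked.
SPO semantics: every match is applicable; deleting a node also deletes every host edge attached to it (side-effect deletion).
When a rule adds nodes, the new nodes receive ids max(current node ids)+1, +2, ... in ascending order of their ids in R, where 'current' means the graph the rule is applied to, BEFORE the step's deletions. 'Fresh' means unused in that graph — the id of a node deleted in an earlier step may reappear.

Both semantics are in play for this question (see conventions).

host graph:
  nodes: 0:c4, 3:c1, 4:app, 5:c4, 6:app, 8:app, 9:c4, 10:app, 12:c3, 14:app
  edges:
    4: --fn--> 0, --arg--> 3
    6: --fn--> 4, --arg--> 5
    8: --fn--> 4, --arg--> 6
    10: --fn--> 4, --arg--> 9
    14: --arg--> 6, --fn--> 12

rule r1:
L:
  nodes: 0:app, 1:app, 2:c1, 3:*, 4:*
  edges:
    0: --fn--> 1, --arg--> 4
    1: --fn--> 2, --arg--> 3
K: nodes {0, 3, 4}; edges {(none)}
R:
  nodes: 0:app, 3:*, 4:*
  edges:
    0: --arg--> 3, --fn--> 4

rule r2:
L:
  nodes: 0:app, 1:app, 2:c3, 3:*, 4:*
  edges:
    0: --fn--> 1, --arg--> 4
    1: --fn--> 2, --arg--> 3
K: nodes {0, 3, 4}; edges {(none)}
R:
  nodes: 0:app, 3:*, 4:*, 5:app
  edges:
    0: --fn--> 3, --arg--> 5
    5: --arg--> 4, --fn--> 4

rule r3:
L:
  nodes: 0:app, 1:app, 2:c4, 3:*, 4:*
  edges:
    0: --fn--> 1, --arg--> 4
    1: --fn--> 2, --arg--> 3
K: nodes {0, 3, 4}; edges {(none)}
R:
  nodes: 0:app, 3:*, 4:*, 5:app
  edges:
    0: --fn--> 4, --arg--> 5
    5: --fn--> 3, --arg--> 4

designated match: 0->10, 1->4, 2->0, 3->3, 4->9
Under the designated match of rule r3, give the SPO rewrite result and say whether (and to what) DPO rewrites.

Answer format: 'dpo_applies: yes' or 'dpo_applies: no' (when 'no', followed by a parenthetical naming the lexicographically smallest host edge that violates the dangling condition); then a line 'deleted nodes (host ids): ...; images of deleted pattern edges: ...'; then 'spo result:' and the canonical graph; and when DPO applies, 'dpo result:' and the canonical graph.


dpo_applies: no
(the rule deletes node 4, which keeps host edge (6,4,fn) outside the match image — the dangling condition fails, DPO blocks; SPO proceeds and side-deletes such edges)
deleted nodes (host ids): 0, 4; images of deleted pattern edges: (4,0,fn); (4,3,arg); (10,4,fn); (10,9,arg)
spo result:
nodes: 3:c1, 5:c4, 6:app, 8:app, 9:c4, 10:app, 12:c3, 14:app, 15:app
edges: (6,5,arg); (8,6,arg); (10,9,fn); (10,15,arg); (14,6,arg); (14,12,fn); (15,3,fn); (15,9,arg)


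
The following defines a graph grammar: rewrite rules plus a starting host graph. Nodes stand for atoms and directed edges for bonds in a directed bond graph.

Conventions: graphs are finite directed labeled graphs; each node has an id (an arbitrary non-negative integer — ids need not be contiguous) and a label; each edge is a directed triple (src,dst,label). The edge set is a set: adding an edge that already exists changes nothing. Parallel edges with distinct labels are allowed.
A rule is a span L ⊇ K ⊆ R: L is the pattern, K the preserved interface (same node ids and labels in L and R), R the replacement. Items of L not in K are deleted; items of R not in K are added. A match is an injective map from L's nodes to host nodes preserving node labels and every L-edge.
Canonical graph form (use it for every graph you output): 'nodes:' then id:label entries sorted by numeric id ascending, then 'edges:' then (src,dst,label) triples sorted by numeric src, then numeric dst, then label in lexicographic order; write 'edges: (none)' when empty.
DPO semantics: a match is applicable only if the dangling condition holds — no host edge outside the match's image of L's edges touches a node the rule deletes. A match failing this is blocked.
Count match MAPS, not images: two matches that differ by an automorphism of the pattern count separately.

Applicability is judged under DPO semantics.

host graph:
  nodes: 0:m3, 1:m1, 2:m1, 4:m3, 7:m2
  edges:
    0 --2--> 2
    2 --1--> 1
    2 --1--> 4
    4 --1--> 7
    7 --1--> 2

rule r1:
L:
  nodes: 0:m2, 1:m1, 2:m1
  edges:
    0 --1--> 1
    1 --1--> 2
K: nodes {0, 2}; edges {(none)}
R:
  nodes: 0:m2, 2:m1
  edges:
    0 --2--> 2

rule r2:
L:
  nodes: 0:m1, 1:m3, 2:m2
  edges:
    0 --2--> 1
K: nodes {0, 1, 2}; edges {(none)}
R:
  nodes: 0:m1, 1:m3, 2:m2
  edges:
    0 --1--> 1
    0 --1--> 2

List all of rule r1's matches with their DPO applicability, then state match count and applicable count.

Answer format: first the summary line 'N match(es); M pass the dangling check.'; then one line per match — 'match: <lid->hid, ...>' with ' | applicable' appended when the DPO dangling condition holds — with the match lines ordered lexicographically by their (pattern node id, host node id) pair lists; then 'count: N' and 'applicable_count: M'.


1 match(es); 0 pass the dangling check.
match: 0->7, 1->2, 2->1
count: 1
applicable_count: 0
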